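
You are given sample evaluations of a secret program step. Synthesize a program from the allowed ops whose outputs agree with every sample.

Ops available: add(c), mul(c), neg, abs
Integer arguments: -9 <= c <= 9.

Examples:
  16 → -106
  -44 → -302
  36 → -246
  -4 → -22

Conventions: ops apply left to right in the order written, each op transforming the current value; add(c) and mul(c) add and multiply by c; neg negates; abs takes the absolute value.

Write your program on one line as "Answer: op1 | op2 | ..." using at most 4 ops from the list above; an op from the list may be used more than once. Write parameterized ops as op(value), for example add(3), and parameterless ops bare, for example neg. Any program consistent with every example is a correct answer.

abs | mul(-7) | add(8) | add(-2)

Check, running the answer program on each example:
  16 -> 16 -> -112 -> -104 -> -106
  -44 -> 44 -> -308 -> -300 -> -302
  36 -> 36 -> -252 -> -244 -> -246
  -4 -> 4 -> -28 -> -20 -> -22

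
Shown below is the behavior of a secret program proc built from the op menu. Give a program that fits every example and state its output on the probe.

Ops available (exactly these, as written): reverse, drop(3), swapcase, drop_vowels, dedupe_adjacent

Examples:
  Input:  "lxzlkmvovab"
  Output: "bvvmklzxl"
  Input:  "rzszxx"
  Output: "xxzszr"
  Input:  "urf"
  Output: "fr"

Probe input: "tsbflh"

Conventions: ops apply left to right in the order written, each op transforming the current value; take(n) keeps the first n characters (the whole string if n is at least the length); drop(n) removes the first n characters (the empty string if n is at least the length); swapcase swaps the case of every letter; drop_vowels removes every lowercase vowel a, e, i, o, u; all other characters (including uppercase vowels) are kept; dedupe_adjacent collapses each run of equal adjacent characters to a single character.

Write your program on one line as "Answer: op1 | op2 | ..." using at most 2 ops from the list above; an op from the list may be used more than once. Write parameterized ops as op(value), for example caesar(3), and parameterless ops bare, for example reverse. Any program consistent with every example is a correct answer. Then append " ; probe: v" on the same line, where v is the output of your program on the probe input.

reverse | drop_vowels ; probe: "hlfbst"

Check, running the answer program on each example:
  "lxzlkmvovab" -> "bavovmklzxl" -> "bvvmklzxl"
  "rzszxx" -> "xxzszr" -> "xxzszr"
  "urf" -> "fru" -> "fr"
  probe: "tsbflh" -> "hlfbst" -> "hlfbst"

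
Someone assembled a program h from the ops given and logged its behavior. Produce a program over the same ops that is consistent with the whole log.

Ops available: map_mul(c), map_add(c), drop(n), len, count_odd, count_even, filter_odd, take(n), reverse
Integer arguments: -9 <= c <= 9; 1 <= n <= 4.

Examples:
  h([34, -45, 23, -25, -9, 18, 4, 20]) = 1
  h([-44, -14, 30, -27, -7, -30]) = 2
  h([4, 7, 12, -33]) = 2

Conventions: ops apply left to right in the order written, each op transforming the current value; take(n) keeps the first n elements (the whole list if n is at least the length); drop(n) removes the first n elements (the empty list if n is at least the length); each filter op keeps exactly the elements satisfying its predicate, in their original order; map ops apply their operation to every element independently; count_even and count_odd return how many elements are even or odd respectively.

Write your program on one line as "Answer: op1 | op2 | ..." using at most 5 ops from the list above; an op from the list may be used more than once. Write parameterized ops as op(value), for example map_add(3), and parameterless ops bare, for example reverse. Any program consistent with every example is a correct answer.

map_mul(-3) | reverse | take(4) | count_odd

Check, running the answer program on each example:
  [34, -45, 23, -25, -9, 18, 4, 20] -> [-102, 135, -69, 75, 27, -54, -12, -60] -> [-60, -12, -54, 27, 75, -69, 135, -102] -> [-60, -12, -54, 27] -> 1
  [-44, -14, 30, -27, -7, -30] -> [132, 42, -90, 81, 21, 90] -> [90, 21, 81, -90, 42, 132] -> [90, 21, 81, -90] -> 2
  [4, 7, 12, -33] -> [-12, -21, -36, 99] -> [99, -36, -21, -12] -> [99, -36, -21, -12] -> 2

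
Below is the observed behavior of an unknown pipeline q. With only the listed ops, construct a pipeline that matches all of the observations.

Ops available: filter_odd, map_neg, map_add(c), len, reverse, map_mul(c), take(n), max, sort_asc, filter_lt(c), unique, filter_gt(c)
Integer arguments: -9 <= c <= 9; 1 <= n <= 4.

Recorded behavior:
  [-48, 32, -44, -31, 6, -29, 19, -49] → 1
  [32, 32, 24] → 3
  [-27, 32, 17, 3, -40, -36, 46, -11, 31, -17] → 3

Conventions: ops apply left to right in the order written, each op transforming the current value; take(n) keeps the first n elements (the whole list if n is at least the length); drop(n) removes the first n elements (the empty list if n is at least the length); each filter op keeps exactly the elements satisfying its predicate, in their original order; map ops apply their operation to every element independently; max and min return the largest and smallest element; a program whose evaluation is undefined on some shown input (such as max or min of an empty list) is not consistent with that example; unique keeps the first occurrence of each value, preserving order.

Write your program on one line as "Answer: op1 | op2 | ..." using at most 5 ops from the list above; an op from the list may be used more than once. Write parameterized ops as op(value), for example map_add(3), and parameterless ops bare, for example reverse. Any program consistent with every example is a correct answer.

take(4) | reverse | filter_gt(-6) | map_add(-8) | len

Check, running the answer program on each example:
  [-48, 32, -44, -31, 6, -29, 19, -49] -> [-48, 32, -44, -31] -> [-31, -44, 32, -48] -> [32] -> [24] -> 1
  [32, 32, 24] -> [32, 32, 24] -> [24, 32, 32] -> [24, 32, 32] -> [16, 24, 24] -> 3
  [-27, 32, 17, 3, -40, -36, 46, -11, 31, -17] -> [-27, 32, 17, 3] -> [3, 17, 32, -27] -> [3, 17, 32] -> [-5, 9, 24] -> 3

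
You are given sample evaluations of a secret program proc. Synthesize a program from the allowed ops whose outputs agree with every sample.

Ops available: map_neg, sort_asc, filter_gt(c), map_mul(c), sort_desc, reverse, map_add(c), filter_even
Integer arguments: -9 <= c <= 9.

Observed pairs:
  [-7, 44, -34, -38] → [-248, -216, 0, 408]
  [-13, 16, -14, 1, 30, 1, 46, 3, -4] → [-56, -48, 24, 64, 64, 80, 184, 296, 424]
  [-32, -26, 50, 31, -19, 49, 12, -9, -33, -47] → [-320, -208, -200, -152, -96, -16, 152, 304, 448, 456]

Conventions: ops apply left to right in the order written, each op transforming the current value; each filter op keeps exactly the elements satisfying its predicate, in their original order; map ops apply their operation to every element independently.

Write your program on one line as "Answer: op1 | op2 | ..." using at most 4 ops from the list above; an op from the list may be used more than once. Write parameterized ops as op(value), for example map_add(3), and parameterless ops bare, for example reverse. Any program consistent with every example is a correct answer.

map_add(7) | sort_desc | map_mul(8) | reverse

Check, running the answer program on each example:
  [-7, 44, -34, -38] -> [0, 51, -27, -31] -> [51, 0, -27, -31] -> [408, 0, -216, -248] -> [-248, -216, 0, 408]
  [-13, 16, -14, 1, 30, 1, 46, 3, -4] -> [-6, 23, -7, 8, 37, 8, 53, 10, 3] -> [53, 37, 23, 10, 8, 8, 3, -6, -7] -> [424, 296, 184, 80, 64, 64, 24, -48, -56] -> [-56, -48, 24, 64, 64, 80, 184, 296, 424]
  [-32, -26, 50, 31, -19, 49, 12, -9, -33, -47] -> [-25, -19, 57, 38, -12, 56, 19, -2, -26, -40] -> [57, 56, 38, 19, -2, -12, -19, -25, -26, -40] -> [456, 448, 304, 152, -16, -96, -152, -200, -208, -320] -> [-320, -208, -200, -152, -96, -16, 152, 304, 448, 456]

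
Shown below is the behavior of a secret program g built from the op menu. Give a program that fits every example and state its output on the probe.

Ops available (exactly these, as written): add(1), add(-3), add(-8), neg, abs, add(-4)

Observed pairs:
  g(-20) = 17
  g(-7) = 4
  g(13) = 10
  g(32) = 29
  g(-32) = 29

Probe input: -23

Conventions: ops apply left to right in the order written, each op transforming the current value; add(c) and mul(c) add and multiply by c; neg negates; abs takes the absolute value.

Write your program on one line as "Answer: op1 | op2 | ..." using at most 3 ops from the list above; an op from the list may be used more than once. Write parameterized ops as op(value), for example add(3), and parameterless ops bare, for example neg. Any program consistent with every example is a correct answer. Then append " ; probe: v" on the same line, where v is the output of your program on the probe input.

abs | add(-3) ; probe: 20

Check, running the answer program on each example:
  -20 -> 20 -> 17
  -7 -> 7 -> 4
  13 -> 13 -> 10
  32 -> 32 -> 29
  -32 -> 32 -> 29
  probe: -23 -> 23 -> 20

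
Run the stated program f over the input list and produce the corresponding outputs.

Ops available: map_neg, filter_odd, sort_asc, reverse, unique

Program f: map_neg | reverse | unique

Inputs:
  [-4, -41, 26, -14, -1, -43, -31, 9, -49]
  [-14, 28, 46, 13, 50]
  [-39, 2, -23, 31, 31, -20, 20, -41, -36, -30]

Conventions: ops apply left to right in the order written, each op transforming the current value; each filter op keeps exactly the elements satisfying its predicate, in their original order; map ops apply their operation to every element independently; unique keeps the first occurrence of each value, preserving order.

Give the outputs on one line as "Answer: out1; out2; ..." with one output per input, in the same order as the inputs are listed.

Execution, op by op:
  [-4, -41, 26, -14, -1, -43, -31, 9, -49] -> [4, 41, -26, 14, 1, 43, 31, -9, 49] -> [49, -9, 31, 43, 1, 14, -26, 41, 4] -> [49, -9, 31, 43, 1, 14, -26, 41, 4]
  [-14, 28, 46, 13, 50] -> [14, -28, -46, -13, -50] -> [-50, -13, -46, -28, 14] -> [-50, -13, -46, -28, 14]
  [-39, 2, -23, 31, 31, -20, 20, -41, -36, -30] -> [39, -2, 23, -31, -31, 20, -20, 41, 36, 30] -> [30, 36, 41, -20, 20, -31, -31, 23, -2, 39] -> [30, 36, 41, -20, 20, -31, 23, -2, 39]

[49, -9, 31, 43, 1, 14, -26, 41, 4]; [-50, -13, -46, -28, 14]; [30, 36, 41, -20, 20, -31, 23, -2, 39]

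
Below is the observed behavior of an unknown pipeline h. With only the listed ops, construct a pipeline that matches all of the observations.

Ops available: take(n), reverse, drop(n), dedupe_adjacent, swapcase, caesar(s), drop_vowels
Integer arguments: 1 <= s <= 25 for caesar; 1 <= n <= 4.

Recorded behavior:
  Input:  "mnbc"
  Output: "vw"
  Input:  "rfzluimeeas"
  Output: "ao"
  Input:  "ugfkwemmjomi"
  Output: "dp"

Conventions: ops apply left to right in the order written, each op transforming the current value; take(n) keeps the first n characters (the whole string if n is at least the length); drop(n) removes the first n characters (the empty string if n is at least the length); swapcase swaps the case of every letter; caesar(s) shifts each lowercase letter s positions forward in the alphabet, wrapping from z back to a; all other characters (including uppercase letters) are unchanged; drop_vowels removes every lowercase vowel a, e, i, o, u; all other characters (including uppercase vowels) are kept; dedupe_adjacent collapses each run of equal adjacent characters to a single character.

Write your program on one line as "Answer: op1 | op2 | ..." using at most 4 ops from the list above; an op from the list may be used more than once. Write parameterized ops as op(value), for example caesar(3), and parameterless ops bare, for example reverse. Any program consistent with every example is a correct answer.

caesar(12) | drop_vowels | caesar(23) | take(2)

Check, running the answer program on each example:
  "mnbc" -> "yzno" -> "yzn" -> "vwk" -> "vw"
  "rfzluimeeas" -> "drlxguyqqme" -> "drlxgyqqm" -> "aoiudvnnj" -> "ao"
  "ugfkwemmjomi" -> "gsrwiqyyvayu" -> "gsrwqyyvy" -> "dpotnvvsv" -> "dp"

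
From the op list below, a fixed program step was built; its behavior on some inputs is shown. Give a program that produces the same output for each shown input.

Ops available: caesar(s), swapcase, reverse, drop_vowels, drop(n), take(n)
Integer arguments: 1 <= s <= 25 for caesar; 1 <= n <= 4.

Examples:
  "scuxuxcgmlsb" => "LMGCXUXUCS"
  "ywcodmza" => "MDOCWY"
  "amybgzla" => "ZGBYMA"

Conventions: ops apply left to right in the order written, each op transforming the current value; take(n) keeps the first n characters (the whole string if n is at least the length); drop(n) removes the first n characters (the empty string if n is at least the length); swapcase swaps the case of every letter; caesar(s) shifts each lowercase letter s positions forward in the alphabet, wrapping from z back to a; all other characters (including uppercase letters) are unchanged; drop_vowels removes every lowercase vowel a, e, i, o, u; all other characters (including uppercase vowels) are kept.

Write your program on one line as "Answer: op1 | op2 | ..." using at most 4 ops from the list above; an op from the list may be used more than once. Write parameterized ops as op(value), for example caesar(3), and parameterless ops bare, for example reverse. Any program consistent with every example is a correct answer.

swapcase | reverse | drop(2)

Check, running the answer program on each example:
  "scuxuxcgmlsb" -> "SCUXUXCGMLSB" -> "BSLMGCXUXUCS" -> "LMGCXUXUCS"
  "ywcodmza" -> "YWCODMZA" -> "AZMDOCWY" -> "MDOCWY"
  "amybgzla" -> "AMYBGZLA" -> "ALZGBYMA" -> "ZGBYMA"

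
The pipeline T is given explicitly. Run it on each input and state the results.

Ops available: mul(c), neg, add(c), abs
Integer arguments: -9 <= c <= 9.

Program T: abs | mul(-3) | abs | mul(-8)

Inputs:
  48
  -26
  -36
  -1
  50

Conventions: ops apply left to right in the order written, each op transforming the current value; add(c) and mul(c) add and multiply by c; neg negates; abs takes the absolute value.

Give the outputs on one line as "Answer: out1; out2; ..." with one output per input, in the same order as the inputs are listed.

-1152; -624; -864; -24; -1200

Execution, op by op:
  48 -> 48 -> -144 -> 144 -> -1152
  -26 -> 26 -> -78 -> 78 -> -624
  -36 -> 36 -> -108 -> 108 -> -864
  -1 -> 1 -> -3 -> 3 -> -24
  50 -> 50 -> -150 -> 150 -> -1200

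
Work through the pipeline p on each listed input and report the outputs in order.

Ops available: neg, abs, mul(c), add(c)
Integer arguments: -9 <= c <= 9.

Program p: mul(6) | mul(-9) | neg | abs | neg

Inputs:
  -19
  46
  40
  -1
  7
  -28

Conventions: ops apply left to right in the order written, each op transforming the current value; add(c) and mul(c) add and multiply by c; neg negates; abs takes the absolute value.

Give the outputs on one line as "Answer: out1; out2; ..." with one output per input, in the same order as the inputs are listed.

Execution, op by op:
  -19 -> -114 -> 1026 -> -1026 -> 1026 -> -1026
  46 -> 276 -> -2484 -> 2484 -> 2484 -> -2484
  40 -> 240 -> -2160 -> 2160 -> 2160 -> -2160
  -1 -> -6 -> 54 -> -54 -> 54 -> -54
  7 -> 42 -> -378 -> 378 -> 378 -> -378
  -28 -> -168 -> 1512 -> -1512 -> 1512 -> -1512

-1026; -2484; -2160; -54; -378; -1512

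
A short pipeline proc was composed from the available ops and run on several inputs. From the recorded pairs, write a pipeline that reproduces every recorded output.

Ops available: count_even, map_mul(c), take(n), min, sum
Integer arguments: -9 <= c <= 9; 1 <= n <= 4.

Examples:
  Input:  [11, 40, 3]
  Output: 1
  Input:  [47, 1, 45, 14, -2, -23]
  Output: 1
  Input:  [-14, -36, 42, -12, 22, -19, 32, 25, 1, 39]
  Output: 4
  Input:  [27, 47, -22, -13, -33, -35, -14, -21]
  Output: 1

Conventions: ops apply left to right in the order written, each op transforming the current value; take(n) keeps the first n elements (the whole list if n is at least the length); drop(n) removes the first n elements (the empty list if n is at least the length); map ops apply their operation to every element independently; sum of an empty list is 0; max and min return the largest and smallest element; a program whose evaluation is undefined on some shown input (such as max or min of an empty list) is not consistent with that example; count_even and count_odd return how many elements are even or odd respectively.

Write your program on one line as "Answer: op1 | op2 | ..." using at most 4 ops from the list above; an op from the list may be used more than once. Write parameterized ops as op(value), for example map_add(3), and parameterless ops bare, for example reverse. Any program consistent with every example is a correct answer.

map_mul(-7) | take(4) | count_even

Check, running the answer program on each example:
  [11, 40, 3] -> [-77, -280, -21] -> [-77, -280, -21] -> 1
  [47, 1, 45, 14, -2, -23] -> [-329, -7, -315, -98, 14, 161] -> [-329, -7, -315, -98] -> 1
  [-14, -36, 42, -12, 22, -19, 32, 25, 1, 39] -> [98, 252, -294, 84, -154, 133, -224, -175, -7, -273] -> [98, 252, -294, 84] -> 4
  [27, 47, -22, -13, -33, -35, -14, -21] -> [-189, -329, 154, 91, 231, 245, 98, 147] -> [-189, -329, 154, 91] -> 1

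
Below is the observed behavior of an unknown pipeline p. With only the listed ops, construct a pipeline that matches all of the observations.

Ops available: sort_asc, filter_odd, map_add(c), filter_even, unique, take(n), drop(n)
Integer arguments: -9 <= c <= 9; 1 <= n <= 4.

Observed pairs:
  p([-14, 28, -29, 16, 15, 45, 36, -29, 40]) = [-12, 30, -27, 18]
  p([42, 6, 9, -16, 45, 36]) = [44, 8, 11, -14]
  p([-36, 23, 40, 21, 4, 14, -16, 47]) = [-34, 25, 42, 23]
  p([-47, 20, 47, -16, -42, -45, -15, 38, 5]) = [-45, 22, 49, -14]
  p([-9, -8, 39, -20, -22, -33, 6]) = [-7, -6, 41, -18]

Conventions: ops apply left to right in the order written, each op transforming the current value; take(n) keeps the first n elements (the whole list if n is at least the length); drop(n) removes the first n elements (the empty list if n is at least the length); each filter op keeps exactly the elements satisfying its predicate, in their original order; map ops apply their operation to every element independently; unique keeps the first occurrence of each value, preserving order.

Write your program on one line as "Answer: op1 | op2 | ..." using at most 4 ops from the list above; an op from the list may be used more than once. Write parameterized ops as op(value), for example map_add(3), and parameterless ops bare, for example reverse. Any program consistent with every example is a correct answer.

map_add(1) | unique | take(4) | map_add(1)

Check, running the answer program on each example:
  [-14, 28, -29, 16, 15, 45, 36, -29, 40] -> [-13, 29, -28, 17, 16, 46, 37, -28, 41] -> [-13, 29, -28, 17, 16, 46, 37, 41] -> [-13, 29, -28, 17] -> [-12, 30, -27, 18]
  [42, 6, 9, -16, 45, 36] -> [43, 7, 10, -15, 46, 37] -> [43, 7, 10, -15, 46, 37] -> [43, 7, 10, -15] -> [44, 8, 11, -14]
  [-36, 23, 40, 21, 4, 14, -16, 47] -> [-35, 24, 41, 22, 5, 15, -15, 48] -> [-35, 24, 41, 22, 5, 15, -15, 48] -> [-35, 24, 41, 22] -> [-34, 25, 42, 23]
  [-47, 20, 47, -16, -42, -45, -15, 38, 5] -> [-46, 21, 48, -15, -41, -44, -14, 39, 6] -> [-46, 21, 48, -15, -41, -44, -14, 39, 6] -> [-46, 21, 48, -15] -> [-45, 22, 49, -14]
  [-9, -8, 39, -20, -22, -33, 6] -> [-8, -7, 40, -19, -21, -32, 7] -> [-8, -7, 40, -19, -21, -32, 7] -> [-8, -7, 40, -19] -> [-7, -6, 41, -18]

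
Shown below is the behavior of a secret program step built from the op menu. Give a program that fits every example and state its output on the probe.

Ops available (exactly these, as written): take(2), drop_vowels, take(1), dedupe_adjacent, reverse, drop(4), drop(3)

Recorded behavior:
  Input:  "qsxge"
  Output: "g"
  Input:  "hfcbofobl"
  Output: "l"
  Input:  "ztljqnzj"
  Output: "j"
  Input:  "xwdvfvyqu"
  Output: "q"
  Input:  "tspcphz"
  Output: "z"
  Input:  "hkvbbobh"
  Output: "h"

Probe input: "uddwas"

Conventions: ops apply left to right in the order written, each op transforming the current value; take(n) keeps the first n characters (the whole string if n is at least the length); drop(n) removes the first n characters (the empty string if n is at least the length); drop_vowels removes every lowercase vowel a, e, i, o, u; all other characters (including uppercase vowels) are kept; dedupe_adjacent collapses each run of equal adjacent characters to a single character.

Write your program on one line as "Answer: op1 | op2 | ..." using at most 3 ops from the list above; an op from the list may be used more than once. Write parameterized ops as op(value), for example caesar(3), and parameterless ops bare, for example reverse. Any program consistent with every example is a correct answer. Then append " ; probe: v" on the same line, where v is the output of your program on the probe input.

drop_vowels | reverse | take(1) ; probe: "s"

Check, running the answer program on each example:
  "qsxge" -> "qsxg" -> "gxsq" -> "g"
  "hfcbofobl" -> "hfcbfbl" -> "lbfbcfh" -> "l"
  "ztljqnzj" -> "ztljqnzj" -> "jznqjltz" -> "j"
  "xwdvfvyqu" -> "xwdvfvyq" -> "qyvfvdwx" -> "q"
  "tspcphz" -> "tspcphz" -> "zhpcpst" -> "z"
  "hkvbbobh" -> "hkvbbbh" -> "hbbbvkh" -> "h"
  probe: "uddwas" -> "ddws" -> "swdd" -> "s"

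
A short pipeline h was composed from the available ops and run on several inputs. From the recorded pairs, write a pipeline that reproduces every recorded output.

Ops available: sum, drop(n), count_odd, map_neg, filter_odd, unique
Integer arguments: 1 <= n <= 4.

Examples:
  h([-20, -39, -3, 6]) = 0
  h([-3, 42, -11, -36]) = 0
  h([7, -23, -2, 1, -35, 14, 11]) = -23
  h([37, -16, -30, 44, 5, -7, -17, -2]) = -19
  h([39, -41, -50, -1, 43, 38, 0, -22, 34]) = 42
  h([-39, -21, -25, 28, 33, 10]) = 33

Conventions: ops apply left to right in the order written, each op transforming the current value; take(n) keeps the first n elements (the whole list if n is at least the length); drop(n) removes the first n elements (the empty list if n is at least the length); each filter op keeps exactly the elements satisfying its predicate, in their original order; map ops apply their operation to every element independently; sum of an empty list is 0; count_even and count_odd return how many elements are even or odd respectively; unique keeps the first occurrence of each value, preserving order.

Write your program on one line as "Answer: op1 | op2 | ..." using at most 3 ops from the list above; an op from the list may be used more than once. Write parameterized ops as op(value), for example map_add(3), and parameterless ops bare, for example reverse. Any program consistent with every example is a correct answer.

drop(3) | filter_odd | sum

Check, running the answer program on each example:
  [-20, -39, -3, 6] -> [6] -> [] -> 0
  [-3, 42, -11, -36] -> [-36] -> [] -> 0
  [7, -23, -2, 1, -35, 14, 11] -> [1, -35, 14, 11] -> [1, -35, 11] -> -23
  [37, -16, -30, 44, 5, -7, -17, -2] -> [44, 5, -7, -17, -2] -> [5, -7, -17] -> -19
  [39, -41, -50, -1, 43, 38, 0, -22, 34] -> [-1, 43, 38, 0, -22, 34] -> [-1, 43] -> 42
  [-39, -21, -25, 28, 33, 10] -> [28, 33, 10] -> [33] -> 33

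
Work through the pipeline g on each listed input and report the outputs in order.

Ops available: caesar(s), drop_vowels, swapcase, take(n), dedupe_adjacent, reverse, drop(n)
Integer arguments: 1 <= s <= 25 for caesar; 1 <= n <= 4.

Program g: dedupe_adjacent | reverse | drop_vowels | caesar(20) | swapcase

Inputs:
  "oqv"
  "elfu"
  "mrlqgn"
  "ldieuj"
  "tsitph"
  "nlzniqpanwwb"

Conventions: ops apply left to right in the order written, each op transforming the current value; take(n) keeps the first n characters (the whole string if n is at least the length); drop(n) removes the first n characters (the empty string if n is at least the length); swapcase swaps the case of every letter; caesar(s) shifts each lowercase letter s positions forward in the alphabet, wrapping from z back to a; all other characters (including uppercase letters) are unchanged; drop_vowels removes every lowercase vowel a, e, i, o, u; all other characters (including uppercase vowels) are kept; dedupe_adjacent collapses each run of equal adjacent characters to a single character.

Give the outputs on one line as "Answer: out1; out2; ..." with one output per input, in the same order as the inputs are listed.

Execution, op by op:
  "oqv" -> "oqv" -> "vqo" -> "vq" -> "pk" -> "PK"
  "elfu" -> "elfu" -> "ufle" -> "fl" -> "zf" -> "ZF"
  "mrlqgn" -> "mrlqgn" -> "ngqlrm" -> "ngqlrm" -> "hakflg" -> "HAKFLG"
  "ldieuj" -> "ldieuj" -> "jueidl" -> "jdl" -> "dxf" -> "DXF"
  "tsitph" -> "tsitph" -> "hptist" -> "hptst" -> "bjnmn" -> "BJNMN"
  "nlzniqpanwwb" -> "nlzniqpanwb" -> "bwnapqinzln" -> "bwnpqnzln" -> "vqhjkhtfh" -> "VQHJKHTFH"

"PK"; "ZF"; "HAKFLG"; "DXF"; "BJNMN"; "VQHJKHTFH"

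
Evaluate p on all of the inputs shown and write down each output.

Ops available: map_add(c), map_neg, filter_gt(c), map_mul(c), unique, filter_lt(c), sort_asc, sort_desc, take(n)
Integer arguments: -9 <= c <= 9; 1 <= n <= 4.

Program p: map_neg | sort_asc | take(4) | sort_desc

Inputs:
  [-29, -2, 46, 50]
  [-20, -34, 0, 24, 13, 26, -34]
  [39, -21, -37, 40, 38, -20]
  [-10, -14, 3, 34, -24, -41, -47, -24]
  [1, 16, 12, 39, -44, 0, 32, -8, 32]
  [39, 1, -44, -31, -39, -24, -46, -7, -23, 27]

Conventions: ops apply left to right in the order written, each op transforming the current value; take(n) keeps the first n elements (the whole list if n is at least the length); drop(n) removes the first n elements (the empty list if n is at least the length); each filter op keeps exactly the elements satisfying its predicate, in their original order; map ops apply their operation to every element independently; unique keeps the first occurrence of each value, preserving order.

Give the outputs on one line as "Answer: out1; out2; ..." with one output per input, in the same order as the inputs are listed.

[29, 2, -46, -50]; [0, -13, -24, -26]; [20, -38, -39, -40]; [14, 10, -3, -34]; [-16, -32, -32, -39]; [7, -1, -27, -39]

Execution, op by op:
  [-29, -2, 46, 50] -> [29, 2, -46, -50] -> [-50, -46, 2, 29] -> [-50, -46, 2, 29] -> [29, 2, -46, -50]
  [-20, -34, 0, 24, 13, 26, -34] -> [20, 34, 0, -24, -13, -26, 34] -> [-26, -24, -13, 0, 20, 34, 34] -> [-26, -24, -13, 0] -> [0, -13, -24, -26]
  [39, -21, -37, 40, 38, -20] -> [-39, 21, 37, -40, -38, 20] -> [-40, -39, -38, 20, 21, 37] -> [-40, -39, -38, 20] -> [20, -38, -39, -40]
  [-10, -14, 3, 34, -24, -41, -47, -24] -> [10, 14, -3, -34, 24, 41, 47, 24] -> [-34, -3, 10, 14, 24, 24, 41, 47] -> [-34, -3, 10, 14] -> [14, 10, -3, -34]
  [1, 16, 12, 39, -44, 0, 32, -8, 32] -> [-1, -16, -12, -39, 44, 0, -32, 8, -32] -> [-39, -32, -32, -16, -12, -1, 0, 8, 44] -> [-39, -32, -32, -16] -> [-16, -32, -32, -39]
  [39, 1, -44, -31, -39, -24, -46, -7, -23, 27] -> [-39, -1, 44, 31, 39, 24, 46, 7, 23, -27] -> [-39, -27, -1, 7, 23, 24, 31, 39, 44, 46] -> [-39, -27, -1, 7] -> [7, -1, -27, -39]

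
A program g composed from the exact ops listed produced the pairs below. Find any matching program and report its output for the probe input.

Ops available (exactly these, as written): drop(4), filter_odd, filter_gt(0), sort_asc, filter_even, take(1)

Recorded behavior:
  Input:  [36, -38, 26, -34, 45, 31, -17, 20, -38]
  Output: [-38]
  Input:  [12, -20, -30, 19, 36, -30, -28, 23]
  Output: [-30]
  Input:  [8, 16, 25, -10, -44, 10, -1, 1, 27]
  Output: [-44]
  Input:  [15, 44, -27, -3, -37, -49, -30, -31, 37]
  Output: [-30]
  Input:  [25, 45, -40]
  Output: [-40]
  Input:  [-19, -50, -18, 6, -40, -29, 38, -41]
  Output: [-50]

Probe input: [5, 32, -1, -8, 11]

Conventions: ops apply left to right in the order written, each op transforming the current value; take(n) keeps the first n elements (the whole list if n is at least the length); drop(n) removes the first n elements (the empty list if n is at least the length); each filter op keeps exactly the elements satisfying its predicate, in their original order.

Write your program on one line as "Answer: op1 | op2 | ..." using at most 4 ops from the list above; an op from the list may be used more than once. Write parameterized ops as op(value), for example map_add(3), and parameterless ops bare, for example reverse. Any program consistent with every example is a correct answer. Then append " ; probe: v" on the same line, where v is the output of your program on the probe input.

sort_asc | filter_even | take(1) ; probe: [-8]

Check, running the answer program on each example:
  [36, -38, 26, -34, 45, 31, -17, 20, -38] -> [-38, -38, -34, -17, 20, 26, 31, 36, 45] -> [-38, -38, -34, 20, 26, 36] -> [-38]
  [12, -20, -30, 19, 36, -30, -28, 23] -> [-30, -30, -28, -20, 12, 19, 23, 36] -> [-30, -30, -28, -20, 12, 36] -> [-30]
  [8, 16, 25, -10, -44, 10, -1, 1, 27] -> [-44, -10, -1, 1, 8, 10, 16, 25, 27] -> [-44, -10, 8, 10, 16] -> [-44]
  [15, 44, -27, -3, -37, -49, -30, -31, 37] -> [-49, -37, -31, -30, -27, -3, 15, 37, 44] -> [-30, 44] -> [-30]
  [25, 45, -40] -> [-40, 25, 45] -> [-40] -> [-40]
  [-19, -50, -18, 6, -40, -29, 38, -41] -> [-50, -41, -40, -29, -19, -18, 6, 38] -> [-50, -40, -18, 6, 38] -> [-50]
  probe: [5, 32, -1, -8, 11] -> [-8, -1, 5, 11, 32] -> [-8, 32] -> [-8]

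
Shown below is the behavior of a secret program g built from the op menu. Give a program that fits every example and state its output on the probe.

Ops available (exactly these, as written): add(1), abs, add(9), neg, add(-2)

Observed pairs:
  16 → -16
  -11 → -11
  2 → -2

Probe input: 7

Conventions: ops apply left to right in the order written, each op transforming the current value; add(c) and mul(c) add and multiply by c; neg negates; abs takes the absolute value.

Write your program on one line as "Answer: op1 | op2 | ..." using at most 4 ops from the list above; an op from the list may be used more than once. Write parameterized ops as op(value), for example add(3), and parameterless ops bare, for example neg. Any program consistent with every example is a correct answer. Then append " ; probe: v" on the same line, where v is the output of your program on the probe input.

neg | abs | neg ; probe: -7

Check, running the answer program on each example:
  16 -> -16 -> 16 -> -16
  -11 -> 11 -> 11 -> -11
  2 -> -2 -> 2 -> -2
  probe: 7 -> -7 -> 7 -> -7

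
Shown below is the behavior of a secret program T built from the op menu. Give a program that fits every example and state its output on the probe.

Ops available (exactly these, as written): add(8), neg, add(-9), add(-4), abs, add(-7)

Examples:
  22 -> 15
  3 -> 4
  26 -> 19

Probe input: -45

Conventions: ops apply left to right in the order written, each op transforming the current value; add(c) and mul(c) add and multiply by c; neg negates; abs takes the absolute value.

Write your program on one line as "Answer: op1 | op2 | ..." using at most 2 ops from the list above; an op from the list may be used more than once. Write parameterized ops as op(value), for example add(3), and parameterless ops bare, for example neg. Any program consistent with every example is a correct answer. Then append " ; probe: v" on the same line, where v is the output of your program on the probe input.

add(-7) | abs ; probe: 52

Check, running the answer program on each example:
  22 -> 15 -> 15
  3 -> -4 -> 4
  26 -> 19 -> 19
  probe: -45 -> -52 -> 52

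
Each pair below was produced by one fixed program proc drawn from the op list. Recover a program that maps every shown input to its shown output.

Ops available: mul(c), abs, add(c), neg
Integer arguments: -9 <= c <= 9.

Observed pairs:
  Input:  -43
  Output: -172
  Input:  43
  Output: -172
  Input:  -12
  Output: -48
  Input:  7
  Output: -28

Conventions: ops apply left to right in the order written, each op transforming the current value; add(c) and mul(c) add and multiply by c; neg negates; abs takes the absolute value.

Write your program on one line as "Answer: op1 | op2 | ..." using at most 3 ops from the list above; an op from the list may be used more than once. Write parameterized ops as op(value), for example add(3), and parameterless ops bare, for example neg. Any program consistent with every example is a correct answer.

mul(4) | abs | neg

Check, running the answer program on each example:
  -43 -> -172 -> 172 -> -172
  43 -> 172 -> 172 -> -172
  -12 -> -48 -> 48 -> -48
  7 -> 28 -> 28 -> -28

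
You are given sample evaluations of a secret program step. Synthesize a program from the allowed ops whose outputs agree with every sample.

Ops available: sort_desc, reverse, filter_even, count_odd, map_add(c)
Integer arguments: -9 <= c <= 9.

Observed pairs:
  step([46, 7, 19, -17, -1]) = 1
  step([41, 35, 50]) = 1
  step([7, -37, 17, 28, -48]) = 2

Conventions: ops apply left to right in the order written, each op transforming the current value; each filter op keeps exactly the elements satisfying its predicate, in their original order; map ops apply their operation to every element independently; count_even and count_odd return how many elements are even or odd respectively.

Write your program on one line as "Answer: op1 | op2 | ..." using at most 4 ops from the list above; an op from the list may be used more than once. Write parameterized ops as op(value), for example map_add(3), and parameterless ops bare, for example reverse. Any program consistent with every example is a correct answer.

reverse | map_add(-7) | reverse | count_odd

Check, running the answer program on each example:
  [46, 7, 19, -17, -1] -> [-1, -17, 19, 7, 46] -> [-8, -24, 12, 0, 39] -> [39, 0, 12, -24, -8] -> 1
  [41, 35, 50] -> [50, 35, 41] -> [43, 28, 34] -> [34, 28, 43] -> 1
  [7, -37, 17, 28, -48] -> [-48, 28, 17, -37, 7] -> [-55, 21, 10, -44, 0] -> [0, -44, 10, 21, -55] -> 2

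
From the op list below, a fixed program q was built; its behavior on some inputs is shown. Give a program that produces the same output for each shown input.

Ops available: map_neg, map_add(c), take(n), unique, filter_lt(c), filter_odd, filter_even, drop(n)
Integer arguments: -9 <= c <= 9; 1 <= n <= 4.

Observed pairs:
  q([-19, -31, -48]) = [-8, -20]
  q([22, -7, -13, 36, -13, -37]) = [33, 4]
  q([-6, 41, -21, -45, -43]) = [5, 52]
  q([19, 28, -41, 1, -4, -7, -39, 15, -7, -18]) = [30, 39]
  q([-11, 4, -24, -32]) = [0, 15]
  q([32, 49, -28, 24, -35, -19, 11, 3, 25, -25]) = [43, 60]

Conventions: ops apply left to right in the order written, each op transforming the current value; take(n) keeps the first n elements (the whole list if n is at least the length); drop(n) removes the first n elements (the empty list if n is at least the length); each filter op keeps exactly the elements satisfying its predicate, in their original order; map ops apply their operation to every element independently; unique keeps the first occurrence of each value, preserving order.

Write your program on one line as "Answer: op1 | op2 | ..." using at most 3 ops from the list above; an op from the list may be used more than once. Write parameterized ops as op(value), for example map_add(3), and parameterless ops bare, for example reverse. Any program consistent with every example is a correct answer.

map_add(5) | map_add(6) | take(2)

Check, running the answer program on each example:
  [-19, -31, -48] -> [-14, -26, -43] -> [-8, -20, -37] -> [-8, -20]
  [22, -7, -13, 36, -13, -37] -> [27, -2, -8, 41, -8, -32] -> [33, 4, -2, 47, -2, -26] -> [33, 4]
  [-6, 41, -21, -45, -43] -> [-1, 46, -16, -40, -38] -> [5, 52, -10, -34, -32] -> [5, 52]
  [19, 28, -41, 1, -4, -7, -39, 15, -7, -18] -> [24, 33, -36, 6, 1, -2, -34, 20, -2, -13] -> [30, 39, -30, 12, 7, 4, -28, 26, 4, -7] -> [30, 39]
  [-11, 4, -24, -32] -> [-6, 9, -19, -27] -> [0, 15, -13, -21] -> [0, 15]
  [32, 49, -28, 24, -35, -19, 11, 3, 25, -25] -> [37, 54, -23, 29, -30, -14, 16, 8, 30, -20] -> [43, 60, -17, 35, -24, -8, 22, 14, 36, -14] -> [43, 60]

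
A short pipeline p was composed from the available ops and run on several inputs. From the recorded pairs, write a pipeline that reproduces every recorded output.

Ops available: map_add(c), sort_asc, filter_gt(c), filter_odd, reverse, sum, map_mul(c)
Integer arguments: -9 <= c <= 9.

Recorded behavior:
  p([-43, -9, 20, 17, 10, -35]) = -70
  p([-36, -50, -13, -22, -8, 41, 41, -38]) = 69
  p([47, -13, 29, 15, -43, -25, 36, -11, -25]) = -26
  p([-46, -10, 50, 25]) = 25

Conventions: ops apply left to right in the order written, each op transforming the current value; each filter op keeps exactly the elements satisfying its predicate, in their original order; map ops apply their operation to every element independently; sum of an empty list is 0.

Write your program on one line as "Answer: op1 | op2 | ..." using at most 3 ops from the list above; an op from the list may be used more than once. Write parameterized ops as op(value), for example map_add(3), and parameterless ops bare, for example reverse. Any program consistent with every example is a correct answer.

filter_odd | sum

Check, running the answer program on each example:
  [-43, -9, 20, 17, 10, -35] -> [-43, -9, 17, -35] -> -70
  [-36, -50, -13, -22, -8, 41, 41, -38] -> [-13, 41, 41] -> 69
  [47, -13, 29, 15, -43, -25, 36, -11, -25] -> [47, -13, 29, 15, -43, -25, -11, -25] -> -26
  [-46, -10, 50, 25] -> [25] -> 25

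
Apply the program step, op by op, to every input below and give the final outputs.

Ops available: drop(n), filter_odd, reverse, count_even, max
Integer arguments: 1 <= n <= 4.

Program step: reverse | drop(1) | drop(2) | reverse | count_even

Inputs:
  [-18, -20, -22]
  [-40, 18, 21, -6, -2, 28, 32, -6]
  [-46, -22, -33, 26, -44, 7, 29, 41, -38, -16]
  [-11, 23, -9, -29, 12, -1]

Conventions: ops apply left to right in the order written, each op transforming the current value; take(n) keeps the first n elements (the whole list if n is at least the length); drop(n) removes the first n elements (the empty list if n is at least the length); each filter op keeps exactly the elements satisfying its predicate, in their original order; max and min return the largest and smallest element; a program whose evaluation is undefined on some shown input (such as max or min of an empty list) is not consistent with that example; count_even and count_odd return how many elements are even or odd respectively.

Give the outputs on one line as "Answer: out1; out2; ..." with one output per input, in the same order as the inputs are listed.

0; 4; 4; 0

Execution, op by op:
  [-18, -20, -22] -> [-22, -20, -18] -> [-20, -18] -> [] -> [] -> 0
  [-40, 18, 21, -6, -2, 28, 32, -6] -> [-6, 32, 28, -2, -6, 21, 18, -40] -> [32, 28, -2, -6, 21, 18, -40] -> [-2, -6, 21, 18, -40] -> [-40, 18, 21, -6, -2] -> 4
  [-46, -22, -33, 26, -44, 7, 29, 41, -38, -16] -> [-16, -38, 41, 29, 7, -44, 26, -33, -22, -46] -> [-38, 41, 29, 7, -44, 26, -33, -22, -46] -> [29, 7, -44, 26, -33, -22, -46] -> [-46, -22, -33, 26, -44, 7, 29] -> 4
  [-11, 23, -9, -29, 12, -1] -> [-1, 12, -29, -9, 23, -11] -> [12, -29, -9, 23, -11] -> [-9, 23, -11] -> [-11, 23, -9] -> 0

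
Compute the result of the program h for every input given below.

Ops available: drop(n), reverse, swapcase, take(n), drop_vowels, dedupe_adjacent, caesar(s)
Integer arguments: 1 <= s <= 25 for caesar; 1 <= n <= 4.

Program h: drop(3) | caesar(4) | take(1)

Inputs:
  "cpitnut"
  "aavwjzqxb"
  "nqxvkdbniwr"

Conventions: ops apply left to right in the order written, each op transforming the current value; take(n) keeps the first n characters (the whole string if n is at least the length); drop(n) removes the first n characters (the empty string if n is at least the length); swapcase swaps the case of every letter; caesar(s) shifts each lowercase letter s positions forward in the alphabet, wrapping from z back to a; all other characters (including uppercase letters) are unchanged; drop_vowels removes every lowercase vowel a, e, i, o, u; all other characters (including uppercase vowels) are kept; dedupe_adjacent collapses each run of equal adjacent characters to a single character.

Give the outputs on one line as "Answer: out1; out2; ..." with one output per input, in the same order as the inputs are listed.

"x"; "a"; "z"

Execution, op by op:
  "cpitnut" -> "tnut" -> "xryx" -> "x"
  "aavwjzqxb" -> "wjzqxb" -> "andubf" -> "a"
  "nqxvkdbniwr" -> "vkdbniwr" -> "zohfrmav" -> "z"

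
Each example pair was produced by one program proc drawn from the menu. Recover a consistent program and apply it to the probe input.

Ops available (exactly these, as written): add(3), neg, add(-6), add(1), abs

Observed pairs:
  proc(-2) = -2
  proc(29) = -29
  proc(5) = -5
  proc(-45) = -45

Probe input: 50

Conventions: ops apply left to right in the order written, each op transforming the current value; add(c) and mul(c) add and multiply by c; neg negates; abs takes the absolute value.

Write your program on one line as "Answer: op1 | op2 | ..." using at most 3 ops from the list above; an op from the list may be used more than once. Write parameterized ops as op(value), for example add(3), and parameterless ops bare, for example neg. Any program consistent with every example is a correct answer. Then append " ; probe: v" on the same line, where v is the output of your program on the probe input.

neg | abs | neg ; probe: -50

Check, running the answer program on each example:
  -2 -> 2 -> 2 -> -2
  29 -> -29 -> 29 -> -29
  5 -> -5 -> 5 -> -5
  -45 -> 45 -> 45 -> -45
  probe: 50 -> -50 -> 50 -> -50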